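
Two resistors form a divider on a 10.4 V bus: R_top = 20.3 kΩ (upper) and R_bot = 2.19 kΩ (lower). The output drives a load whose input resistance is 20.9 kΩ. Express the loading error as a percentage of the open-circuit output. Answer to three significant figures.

Unloaded V = 10.4 × 2.19/22.49 = 1.0127 V.
Loaded: R_bot‖R_L = 1.982 kΩ, giving V = 10.4 × 1.982/22.28 = 0.92521 V.
Drop = (1.0127 − 0.92521) / 1.0127 = 8.64 %.

8.64 %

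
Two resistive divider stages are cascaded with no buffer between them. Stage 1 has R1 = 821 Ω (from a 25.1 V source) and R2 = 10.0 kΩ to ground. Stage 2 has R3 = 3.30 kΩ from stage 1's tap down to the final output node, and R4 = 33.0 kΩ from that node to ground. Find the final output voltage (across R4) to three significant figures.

V_out ≈ 20.7 V

Stage 2 presents R3+R4 = 36300 Ω as a load on stage 1's tap.
Stage 1's lower leg becomes R2‖(R3+R4) = 7840 Ω, so V_mid = 25.1 × 7840/8661 = 22.72 V.
Stage 2 is itself unloaded: V_out = V_mid × R4/(R3+R4) = 22.72 × 33000/36300 = 20.7 V.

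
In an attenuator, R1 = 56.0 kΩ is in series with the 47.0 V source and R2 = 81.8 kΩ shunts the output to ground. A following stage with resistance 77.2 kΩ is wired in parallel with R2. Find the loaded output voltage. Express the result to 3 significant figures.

V_out ≈ 19.5 V

The load sits in parallel with R2: R2‖R_L = (81.8 × 77.2) / (81.8 + 77.2) = 39.72 kΩ.
V_out = 47.0 × 39.72 / (56.0 + 39.72) = 47.0 × 39.72/95.72 = 19.5 V.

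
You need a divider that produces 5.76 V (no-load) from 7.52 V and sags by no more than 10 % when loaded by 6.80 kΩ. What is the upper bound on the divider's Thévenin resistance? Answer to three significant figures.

R_th ≤ 756 Ω

Loading drop = R_th/(R_th + R_L) ≤ 0.100, so R_th ≤ R_L · ε/(1−ε) = 6.80 kΩ × 0.100/0.9000 = 756 Ω.
(Any R1, R2 with R2/(R1+R2) = 0.766 and R1‖R2 ≤ 756 Ω will meet the spec.)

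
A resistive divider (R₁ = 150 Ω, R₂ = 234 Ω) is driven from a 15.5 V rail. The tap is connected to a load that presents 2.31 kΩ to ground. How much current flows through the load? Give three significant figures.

I_L ≈ 3.93 mA

R₂‖R_L = 212.5 Ω; V_out = 15.5 × 212.5/362.5 = 9.086 V.
I_L = V_out / R_L = 9.086 / 2.31 kΩ = 3.93 mA.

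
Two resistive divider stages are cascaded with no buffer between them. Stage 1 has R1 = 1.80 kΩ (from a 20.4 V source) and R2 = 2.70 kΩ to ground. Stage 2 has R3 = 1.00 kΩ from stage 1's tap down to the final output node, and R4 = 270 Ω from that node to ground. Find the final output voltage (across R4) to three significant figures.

V_out ≈ 1.41 V

Stage 2 presents R3+R4 = 1270 Ω as a load on stage 1's tap.
Stage 1's lower leg becomes R2‖(R3+R4) = 863.7 Ω, so V_mid = 20.4 × 863.7/2664 = 6.615 V.
Stage 2 is itself unloaded: V_out = V_mid × R4/(R3+R4) = 6.615 × 270/1270 = 1.41 V.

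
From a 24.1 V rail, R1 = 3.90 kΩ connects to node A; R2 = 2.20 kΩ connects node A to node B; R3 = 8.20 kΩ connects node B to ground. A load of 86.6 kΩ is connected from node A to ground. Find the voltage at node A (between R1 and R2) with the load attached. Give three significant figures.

Below node A the series string R2+R3 = 10.40 kΩ sits in parallel with the 86.6 kΩ load: 9.285 kΩ.
V_A = 24.1 × 9.285/(3.90 + 9.285) = 17.0 V.

V ≈ 17.0 V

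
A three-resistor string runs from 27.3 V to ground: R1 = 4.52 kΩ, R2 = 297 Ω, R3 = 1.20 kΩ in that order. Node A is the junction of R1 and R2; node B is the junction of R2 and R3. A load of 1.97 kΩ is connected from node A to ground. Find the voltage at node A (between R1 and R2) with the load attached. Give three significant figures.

V ≈ 4.32 V

Below node A the series string R2+R3 = 1497 Ω sits in parallel with the 1970 Ω load: 850.6 Ω.
V_A = 27.3 × 850.6/(4520 + 850.6) = 4.32 V.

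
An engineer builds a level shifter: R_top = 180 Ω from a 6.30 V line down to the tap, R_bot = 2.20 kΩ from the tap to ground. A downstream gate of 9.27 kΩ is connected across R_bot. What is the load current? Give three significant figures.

R_bot‖R_L = 1778 Ω; V_out = 6.30 × 1778/1958 = 5.721 V.
I_L = V_out / R_L = 5.721 / 9.27 kΩ = 0.617 mA.

I_L ≈ 0.617 mA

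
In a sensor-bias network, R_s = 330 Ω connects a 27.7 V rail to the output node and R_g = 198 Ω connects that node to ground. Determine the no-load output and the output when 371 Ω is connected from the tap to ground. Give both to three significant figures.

Open-circuit: V = 27.7 × 198/(330 + 198) = 10.4 V.
With the load, R_g becomes R_g‖R_L = 129.1 Ω, so V = 27.7 × 129.1/459.1 = 7.79 V.

Unloaded: 10.4 V; loaded: 7.79 V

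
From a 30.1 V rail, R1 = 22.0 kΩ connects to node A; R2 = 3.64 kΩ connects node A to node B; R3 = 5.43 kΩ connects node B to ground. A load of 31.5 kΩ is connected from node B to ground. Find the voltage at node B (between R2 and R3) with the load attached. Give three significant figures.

At node B, R3 is in parallel with the load: R3‖R_L = 4.632 kΩ.
Below node A the resistance is R2 + (R3‖R_L) = 8.272 kΩ, so V_A = 30.1 × 8.272/30.27 = 8.225 V.
Then V_B = V_A × (R3‖R_L)/(R2 + R3‖R_L) = 8.225 × 4.632/8.272 = 4.61 V.

V ≈ 4.61 V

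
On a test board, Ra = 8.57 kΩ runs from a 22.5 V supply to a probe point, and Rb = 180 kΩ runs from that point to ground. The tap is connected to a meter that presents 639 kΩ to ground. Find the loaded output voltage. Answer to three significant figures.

The load sits in parallel with Rb: Rb‖R_L = (180 × 639) / (180 + 639) = 140.4 kΩ.
V_out = 22.5 × 140.4 / (8.57 + 140.4) = 22.5 × 140.4/149.0 = 21.2 V.

V_out ≈ 21.2 V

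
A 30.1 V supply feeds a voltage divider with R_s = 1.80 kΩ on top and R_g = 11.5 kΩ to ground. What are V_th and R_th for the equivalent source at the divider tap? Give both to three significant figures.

V_th is the open-circuit tap voltage: 30.1 × 11.5/(1.80 + 11.5) = 26.0 V.
With the supply zeroed, R_s and R_g appear in parallel from the tap: R_th = R_s‖R_g = (1.80 × 11.5)/13.30 = 1.56 kΩ.

V_th = 26.0 V, R_th = 1.56 kΩ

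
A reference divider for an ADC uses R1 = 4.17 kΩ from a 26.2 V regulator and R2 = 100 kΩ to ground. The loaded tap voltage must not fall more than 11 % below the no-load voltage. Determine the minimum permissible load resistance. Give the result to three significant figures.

Output resistance R_th = R1‖R2 = (4.17 × 100)/104.2 = 4.003 kΩ.
The fractional drop is R_th/(R_th + R_L); requiring this ≤ 0.110 gives R_L ≥ R_th(1/0.110 − 1) = 4.003 × 8.091 = 32.4 kΩ.

R_L(min) ≈ 32.4 kΩ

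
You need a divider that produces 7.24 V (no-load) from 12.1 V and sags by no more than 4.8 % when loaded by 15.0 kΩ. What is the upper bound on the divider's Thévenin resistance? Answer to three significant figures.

Loading drop = R_th/(R_th + R_L) ≤ 0.0480, so R_th ≤ R_L · ε/(1−ε) = 15.0 kΩ × 0.0480/0.9520 = 756 Ω.

R_th ≤ 756 Ω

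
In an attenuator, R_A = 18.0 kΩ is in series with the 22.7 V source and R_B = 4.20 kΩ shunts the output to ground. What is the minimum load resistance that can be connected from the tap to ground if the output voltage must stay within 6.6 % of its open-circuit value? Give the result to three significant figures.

R_L(min) ≈ 48.2 kΩ

Output resistance R_th = R_A‖R_B = (18.0 × 4.20)/22.20 = 3.405 kΩ.
The fractional drop is R_th/(R_th + R_L); requiring this ≤ 0.0660 gives R_L ≥ R_th(1/0.0660 − 1) = 3.405 × 14.15 = 48.2 kΩ.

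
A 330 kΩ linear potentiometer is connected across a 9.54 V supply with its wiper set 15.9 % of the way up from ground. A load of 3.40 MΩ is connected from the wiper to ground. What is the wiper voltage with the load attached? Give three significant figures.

The wiper splits the pot into (1−α)R = 277.5 kΩ above and αR = 52.47 kΩ below.
Lower section ‖ load = 51.67 kΩ.
V_wiper = 9.54 × 51.67/(277.5 + 51.67) = 1.50 V.

V ≈ 1.50 V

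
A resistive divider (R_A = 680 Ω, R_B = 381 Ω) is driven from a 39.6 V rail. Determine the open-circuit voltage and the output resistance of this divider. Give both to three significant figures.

V_th = 14.2 V, R_th = 244 Ω

V_th is the open-circuit tap voltage: 39.6 × 381/(680 + 381) = 14.2 V.
With the supply zeroed, R_A and R_B appear in parallel from the tap: R_th = R_A‖R_B = (680 × 381)/1061 = 244 Ω.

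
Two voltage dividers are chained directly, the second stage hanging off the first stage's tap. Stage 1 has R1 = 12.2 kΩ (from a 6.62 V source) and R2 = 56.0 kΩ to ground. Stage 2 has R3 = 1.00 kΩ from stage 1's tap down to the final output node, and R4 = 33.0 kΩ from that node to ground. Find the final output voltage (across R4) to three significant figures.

V_out ≈ 4.08 V

Stage 2 presents R3+R4 = 34.00 kΩ as a load on stage 1's tap.
Stage 1's lower leg becomes R2‖(R3+R4) = 21.16 kΩ, so V_mid = 6.62 × 21.16/33.36 = 4.199 V.
Stage 2 is itself unloaded: V_out = V_mid × R4/(R3+R4) = 4.199 × 33.0/34.00 = 4.08 V.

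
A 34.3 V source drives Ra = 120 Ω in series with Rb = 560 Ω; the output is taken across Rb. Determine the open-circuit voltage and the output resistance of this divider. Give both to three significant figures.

V_th is the open-circuit tap voltage: 34.3 × 560/(120 + 560) = 28.2 V.
With the supply zeroed, Ra and Rb appear in parallel from the tap: R_th = Ra‖Rb = (120 × 560)/680.0 = 98.8 Ω.

V_th = 28.2 V, R_th = 98.8 Ω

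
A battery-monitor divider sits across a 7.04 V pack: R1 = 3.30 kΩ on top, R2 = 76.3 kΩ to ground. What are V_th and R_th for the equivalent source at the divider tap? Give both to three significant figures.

V_th is the open-circuit tap voltage: 7.04 × 76.3/(3.30 + 76.3) = 6.75 V.
With the supply zeroed, R1 and R2 appear in parallel from the tap: R_th = R1‖R2 = (3.30 × 76.3)/79.60 = 3.16 kΩ.

V_th = 6.75 V, R_th = 3.16 kΩ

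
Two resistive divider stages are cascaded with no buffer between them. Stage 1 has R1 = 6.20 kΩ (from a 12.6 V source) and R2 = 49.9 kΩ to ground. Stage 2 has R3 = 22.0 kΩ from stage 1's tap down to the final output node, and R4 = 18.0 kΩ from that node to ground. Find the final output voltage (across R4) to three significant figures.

V_out ≈ 4.43 V

Stage 2 presents R3+R4 = 40.00 kΩ as a load on stage 1's tap.
Stage 1's lower leg becomes R2‖(R3+R4) = 22.20 kΩ, so V_mid = 12.6 × 22.20/28.40 = 9.850 V.
Stage 2 is itself unloaded: V_out = V_mid × R4/(R3+R4) = 9.850 × 18.0/40.00 = 4.43 V.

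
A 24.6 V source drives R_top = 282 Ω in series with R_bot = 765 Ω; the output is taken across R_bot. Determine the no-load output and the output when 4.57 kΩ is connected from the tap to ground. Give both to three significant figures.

Open-circuit: V = 24.6 × 765/(282 + 765) = 18.0 V.
With the load, R_bot becomes R_bot‖R_L = 655.3 Ω, so V = 24.6 × 655.3/937.3 = 17.2 V.

Unloaded: 18.0 V; loaded: 17.2 V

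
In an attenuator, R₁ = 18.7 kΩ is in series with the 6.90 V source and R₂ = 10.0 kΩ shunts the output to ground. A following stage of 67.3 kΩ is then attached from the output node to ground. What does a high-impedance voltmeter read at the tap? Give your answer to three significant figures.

V_out ≈ 2.19 V

The load sits in parallel with R₂: R₂‖R_L = (10.0 × 67.3) / (10.0 + 67.3) = 8.706 kΩ.
V_out = 6.90 × 8.706 / (18.7 + 8.706) = 6.90 × 8.706/27.41 = 2.19 V.
(Unloaded it would have been 2.40 V.)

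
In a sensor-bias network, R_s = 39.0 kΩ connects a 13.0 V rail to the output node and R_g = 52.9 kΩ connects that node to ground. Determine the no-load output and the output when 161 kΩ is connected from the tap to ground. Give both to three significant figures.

Unloaded: 7.48 V; loaded: 6.57 V

Open-circuit: V = 13.0 × 52.9/(39.0 + 52.9) = 7.48 V.
With the load, R_g becomes R_g‖R_L = 39.82 kΩ, so V = 13.0 × 39.82/78.82 = 6.57 V.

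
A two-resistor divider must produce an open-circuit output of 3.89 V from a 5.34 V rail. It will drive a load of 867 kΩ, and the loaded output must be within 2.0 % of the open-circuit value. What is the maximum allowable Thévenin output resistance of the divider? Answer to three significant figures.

R_th ≤ 17.7 kΩ

Loading drop = R_th/(R_th + R_L) ≤ 0.0200, so R_th ≤ R_L · ε/(1−ε) = 867 kΩ × 0.0200/0.9800 = 17.7 kΩ.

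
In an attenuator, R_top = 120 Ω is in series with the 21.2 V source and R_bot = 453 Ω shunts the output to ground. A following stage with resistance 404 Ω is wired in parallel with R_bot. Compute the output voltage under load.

The load sits in parallel with R_bot: R_bot‖R_L = (453 × 404) / (453 + 404) = 213.5 Ω.
V_out = 21.2 × 213.5 / (120 + 213.5) = 21.2 × 213.5/333.5 = 13.6 V.
(Unloaded it would have been 16.8 V.)

V_out ≈ 13.6 V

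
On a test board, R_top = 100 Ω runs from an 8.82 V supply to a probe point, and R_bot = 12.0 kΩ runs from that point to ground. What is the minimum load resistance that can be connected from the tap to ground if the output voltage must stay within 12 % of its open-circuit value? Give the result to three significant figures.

R_L(min) ≈ 727 Ω

Output resistance R_th = R_top‖R_bot = (100 × 12000)/12100 = 99.17 Ω.
The fractional drop is R_th/(R_th + R_L); requiring this ≤ 0.120 gives R_L ≥ R_th(1/0.120 − 1) = 99.17 × 7.333 = 727 Ω.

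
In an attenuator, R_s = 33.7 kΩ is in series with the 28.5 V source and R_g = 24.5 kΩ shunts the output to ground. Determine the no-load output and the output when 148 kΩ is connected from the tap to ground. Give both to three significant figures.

Open-circuit: V = 28.5 × 24.5/(33.7 + 24.5) = 12.0 V.
With the load, R_g becomes R_g‖R_L = 21.02 kΩ, so V = 28.5 × 21.02/54.72 = 10.9 V.

Unloaded: 12.0 V; loaded: 10.9 V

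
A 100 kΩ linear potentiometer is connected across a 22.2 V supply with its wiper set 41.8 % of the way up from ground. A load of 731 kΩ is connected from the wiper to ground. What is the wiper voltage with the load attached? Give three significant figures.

V ≈ 8.98 V

The wiper splits the pot into (1−α)R = 58.20 kΩ above and αR = 41.80 kΩ below.
Lower section ‖ load = 39.54 kΩ.
V_wiper = 22.2 × 39.54/(58.20 + 39.54) = 8.98 V.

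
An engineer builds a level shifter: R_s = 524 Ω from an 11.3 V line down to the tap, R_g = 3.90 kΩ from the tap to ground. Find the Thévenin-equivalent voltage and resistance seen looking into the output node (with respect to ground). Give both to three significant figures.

V_th = 9.96 V, R_th = 462 Ω

V_th is the open-circuit tap voltage: 11.3 × 3900/(524 + 3900) = 9.96 V.
With the supply zeroed, R_s and R_g appear in parallel from the tap: R_th = R_s‖R_g = (524 × 3900)/4424 = 462 Ω.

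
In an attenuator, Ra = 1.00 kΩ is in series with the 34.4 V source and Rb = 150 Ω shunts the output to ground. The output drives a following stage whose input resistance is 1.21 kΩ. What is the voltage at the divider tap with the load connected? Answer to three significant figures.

V_out ≈ 4.05 V

The load sits in parallel with Rb: Rb‖R_L = (150 × 1210) / (150 + 1210) = 133.5 Ω.
V_out = 34.4 × 133.5 / (1000 + 133.5) = 34.4 × 133.5/1133 = 4.05 V.
(Unloaded it would have been 4.49 V.)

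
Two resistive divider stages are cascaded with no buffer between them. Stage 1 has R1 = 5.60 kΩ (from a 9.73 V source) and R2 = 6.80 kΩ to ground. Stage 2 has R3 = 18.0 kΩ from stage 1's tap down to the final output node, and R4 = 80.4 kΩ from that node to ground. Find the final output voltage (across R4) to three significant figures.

V_out ≈ 4.23 V

Stage 2 presents R3+R4 = 98.40 kΩ as a load on stage 1's tap.
Stage 1's lower leg becomes R2‖(R3+R4) = 6.360 kΩ, so V_mid = 9.73 × 6.360/11.96 = 5.174 V.
Stage 2 is itself unloaded: V_out = V_mid × R4/(R3+R4) = 5.174 × 80.4/98.40 = 4.23 V.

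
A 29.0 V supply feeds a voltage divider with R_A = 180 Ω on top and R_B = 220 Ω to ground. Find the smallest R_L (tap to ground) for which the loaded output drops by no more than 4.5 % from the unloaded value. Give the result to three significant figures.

R_L(min) ≈ 2.10 kΩ

Output resistance R_th = R_A‖R_B = (180 × 220)/400.0 = 99.00 Ω.
The fractional drop is R_th/(R_th + R_L); requiring this ≤ 0.0450 gives R_L ≥ R_th(1/0.0450 − 1) = 99.00 × 21.22 = 2.10 kΩ.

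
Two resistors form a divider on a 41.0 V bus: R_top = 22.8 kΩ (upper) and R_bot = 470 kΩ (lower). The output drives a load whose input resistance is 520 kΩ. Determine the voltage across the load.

V_out ≈ 37.5 V

The load sits in parallel with R_bot: R_bot‖R_L = (470 × 520) / (470 + 520) = 246.9 kΩ.
V_out = 41.0 × 246.9 / (22.8 + 246.9) = 41.0 × 246.9/269.7 = 37.5 V.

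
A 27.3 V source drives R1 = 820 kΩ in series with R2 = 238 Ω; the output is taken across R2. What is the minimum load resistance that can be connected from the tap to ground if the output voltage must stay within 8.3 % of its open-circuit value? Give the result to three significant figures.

Output resistance R_th = R1‖R2 = (820000 × 238)/820200 = 237.9 Ω.
The fractional drop is R_th/(R_th + R_L); requiring this ≤ 0.0830 gives R_L ≥ R_th(1/0.0830 − 1) = 237.9 × 11.05 = 2.63 kΩ.

R_L(min) ≈ 2.63 kΩ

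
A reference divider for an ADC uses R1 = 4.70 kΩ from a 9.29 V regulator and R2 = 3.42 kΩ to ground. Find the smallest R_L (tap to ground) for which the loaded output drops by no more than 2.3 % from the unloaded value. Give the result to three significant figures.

Output resistance R_th = R1‖R2 = (4.70 × 3.42)/8.120 = 1.980 kΩ.
The fractional drop is R_th/(R_th + R_L); requiring this ≤ 0.0230 gives R_L ≥ R_th(1/0.0230 − 1) = 1.980 × 42.48 = 84.1 kΩ.

R_L(min) ≈ 84.1 kΩ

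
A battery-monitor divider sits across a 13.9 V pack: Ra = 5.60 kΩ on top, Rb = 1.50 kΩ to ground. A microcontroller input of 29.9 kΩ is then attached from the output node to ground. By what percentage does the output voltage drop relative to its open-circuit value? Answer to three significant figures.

The divider's output (Thévenin) resistance is Ra‖Rb = 1.183 kΩ.
Fractional drop under load = R_th/(R_th + R_L) = 1.183 / (1.183 + 29.9) = 0.03806.
So the output falls by 3.81 %.

3.81 %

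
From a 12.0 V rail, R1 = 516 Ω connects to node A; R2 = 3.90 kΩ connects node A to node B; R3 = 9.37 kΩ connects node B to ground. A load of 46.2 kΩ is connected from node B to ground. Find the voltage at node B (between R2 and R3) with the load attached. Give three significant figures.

V ≈ 7.66 V

At node B, R3 is in parallel with the load: R3‖R_L = 7790 Ω.
Below node A the resistance is R2 + (R3‖R_L) = 11690 Ω, so V_A = 12.0 × 11690/12210 = 11.49 V.
Then V_B = V_A × (R3‖R_L)/(R2 + R3‖R_L) = 11.49 × 7790/11690 = 7.66 V.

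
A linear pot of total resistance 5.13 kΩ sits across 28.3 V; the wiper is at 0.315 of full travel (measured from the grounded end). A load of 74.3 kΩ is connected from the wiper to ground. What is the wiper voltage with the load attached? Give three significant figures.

The wiper splits the pot into (1−α)R = 3.514 kΩ above and αR = 1.616 kΩ below.
Lower section ‖ load = 1.582 kΩ.
V_wiper = 28.3 × 1.582/(3.514 + 1.582) = 8.78 V.

V ≈ 8.78 V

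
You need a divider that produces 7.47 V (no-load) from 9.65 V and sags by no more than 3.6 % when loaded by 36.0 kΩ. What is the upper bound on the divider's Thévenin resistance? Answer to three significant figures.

R_th ≤ 1.34 kΩ

Loading drop = R_th/(R_th + R_L) ≤ 0.0360, so R_th ≤ R_L · ε/(1−ε) = 36.0 kΩ × 0.0360/0.9640 = 1.34 kΩ.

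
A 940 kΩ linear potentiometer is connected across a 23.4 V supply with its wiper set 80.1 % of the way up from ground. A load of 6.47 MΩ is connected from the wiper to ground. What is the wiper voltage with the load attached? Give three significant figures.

The wiper splits the pot into (1−α)R = 187.1 kΩ above and αR = 752.9 kΩ below.
Lower section ‖ load = 674.5 kΩ.
V_wiper = 23.4 × 674.5/(187.1 + 674.5) = 18.3 V.

V ≈ 18.3 V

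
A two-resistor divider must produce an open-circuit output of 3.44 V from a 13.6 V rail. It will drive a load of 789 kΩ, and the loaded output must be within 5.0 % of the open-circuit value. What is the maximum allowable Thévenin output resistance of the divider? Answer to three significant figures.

R_th ≤ 41.5 kΩ

Loading drop = R_th/(R_th + R_L) ≤ 0.0500, so R_th ≤ R_L · ε/(1−ε) = 789 kΩ × 0.0500/0.9500 = 41.5 kΩ.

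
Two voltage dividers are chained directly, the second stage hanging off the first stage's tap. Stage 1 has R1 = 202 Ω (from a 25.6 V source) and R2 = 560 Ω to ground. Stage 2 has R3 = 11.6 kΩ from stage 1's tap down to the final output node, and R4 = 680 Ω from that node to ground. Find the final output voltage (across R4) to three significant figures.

Stage 2 presents R3+R4 = 12280 Ω as a load on stage 1's tap.
Stage 1's lower leg becomes R2‖(R3+R4) = 535.6 Ω, so V_mid = 25.6 × 535.6/737.6 = 18.59 V.
Stage 2 is itself unloaded: V_out = V_mid × R4/(R3+R4) = 18.59 × 680/12280 = 1.03 V.

V_out ≈ 1.03 V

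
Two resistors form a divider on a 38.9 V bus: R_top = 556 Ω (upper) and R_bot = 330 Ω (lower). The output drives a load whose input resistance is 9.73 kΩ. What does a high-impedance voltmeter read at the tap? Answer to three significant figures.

The load sits in parallel with R_bot: R_bot‖R_L = (330 × 9730) / (330 + 9730) = 319.2 Ω.
V_out = 38.9 × 319.2 / (556 + 319.2) = 38.9 × 319.2/875.2 = 14.2 V.

V_out ≈ 14.2 V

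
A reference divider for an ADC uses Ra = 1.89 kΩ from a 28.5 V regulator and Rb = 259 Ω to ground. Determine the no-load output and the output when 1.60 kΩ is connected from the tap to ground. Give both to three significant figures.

Open-circuit: V = 28.5 × 259/(1890 + 259) = 3.43 V.
With the load, Rb becomes Rb‖R_L = 222.9 Ω, so V = 28.5 × 222.9/2113 = 3.01 V.

Unloaded: 3.43 V; loaded: 3.01 V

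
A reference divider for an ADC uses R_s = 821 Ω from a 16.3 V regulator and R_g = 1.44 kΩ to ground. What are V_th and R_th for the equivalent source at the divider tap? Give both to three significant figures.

V_th = 10.4 V, R_th = 523 Ω

V_th is the open-circuit tap voltage: 16.3 × 1440/(821 + 1440) = 10.4 V.
With the supply zeroed, R_s and R_g appear in parallel from the tap: R_th = R_s‖R_g = (821 × 1440)/2261 = 523 Ω.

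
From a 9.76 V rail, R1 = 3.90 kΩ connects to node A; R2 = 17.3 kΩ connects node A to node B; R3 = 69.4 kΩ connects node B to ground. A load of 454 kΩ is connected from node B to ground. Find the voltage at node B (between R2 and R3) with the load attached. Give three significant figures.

At node B, R3 is in parallel with the load: R3‖R_L = 60.20 kΩ.
Below node A the resistance is R2 + (R3‖R_L) = 77.50 kΩ, so V_A = 9.76 × 77.50/81.40 = 9.292 V.
Then V_B = V_A × (R3‖R_L)/(R2 + R3‖R_L) = 9.292 × 60.20/77.50 = 7.22 V.

V ≈ 7.22 V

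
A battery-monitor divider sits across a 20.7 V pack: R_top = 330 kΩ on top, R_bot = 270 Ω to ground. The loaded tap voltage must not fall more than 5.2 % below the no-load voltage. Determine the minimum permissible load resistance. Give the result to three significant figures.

R_L(min) ≈ 4.92 kΩ

Output resistance R_th = R_top‖R_bot = (330000 × 270)/330300 = 269.8 Ω.
The fractional drop is R_th/(R_th + R_L); requiring this ≤ 0.0520 gives R_L ≥ R_th(1/0.0520 − 1) = 269.8 × 18.23 = 4.92 kΩ.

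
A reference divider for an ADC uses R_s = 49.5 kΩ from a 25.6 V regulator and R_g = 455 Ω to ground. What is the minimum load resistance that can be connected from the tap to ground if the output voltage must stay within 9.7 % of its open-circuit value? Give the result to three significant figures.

R_L(min) ≈ 4.20 kΩ

Output resistance R_th = R_s‖R_g = (49500 × 455)/49960 = 450.9 Ω.
The fractional drop is R_th/(R_th + R_L); requiring this ≤ 0.0970 gives R_L ≥ R_th(1/0.0970 − 1) = 450.9 × 9.309 = 4.20 kΩ.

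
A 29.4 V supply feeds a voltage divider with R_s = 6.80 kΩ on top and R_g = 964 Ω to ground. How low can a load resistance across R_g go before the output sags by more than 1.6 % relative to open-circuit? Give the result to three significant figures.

Output resistance R_th = R_s‖R_g = (6800 × 964)/7764 = 844.3 Ω.
The fractional drop is R_th/(R_th + R_L); requiring this ≤ 0.0160 gives R_L ≥ R_th(1/0.0160 − 1) = 844.3 × 61.50 = 51.9 kΩ.

R_L(min) ≈ 51.9 kΩ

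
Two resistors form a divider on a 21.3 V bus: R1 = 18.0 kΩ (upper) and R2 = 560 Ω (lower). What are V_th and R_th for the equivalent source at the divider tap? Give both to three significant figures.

V_th is the open-circuit tap voltage: 21.3 × 560/(18000 + 560) = 0.643 V.
With the supply zeroed, R1 and R2 appear in parallel from the tap: R_th = R1‖R2 = (18000 × 560)/18560 = 543 Ω.

V_th = 0.643 V, R_th = 543 Ω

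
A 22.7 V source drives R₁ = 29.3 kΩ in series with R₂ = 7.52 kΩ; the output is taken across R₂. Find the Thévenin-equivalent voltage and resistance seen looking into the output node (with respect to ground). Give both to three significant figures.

V_th is the open-circuit tap voltage: 22.7 × 7.52/(29.3 + 7.52) = 4.64 V.
With the supply zeroed, R₁ and R₂ appear in parallel from the tap: R_th = R₁‖R₂ = (29.3 × 7.52)/36.82 = 5.98 kΩ.

V_th = 4.64 V, R_th = 5.98 kΩ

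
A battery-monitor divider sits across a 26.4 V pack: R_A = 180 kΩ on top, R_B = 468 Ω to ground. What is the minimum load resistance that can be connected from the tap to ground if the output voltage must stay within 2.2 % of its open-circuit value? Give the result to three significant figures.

R_L(min) ≈ 20.8 kΩ

Output resistance R_th = R_A‖R_B = (180000 × 468)/180500 = 466.8 Ω.
The fractional drop is R_th/(R_th + R_L); requiring this ≤ 0.0220 gives R_L ≥ R_th(1/0.0220 − 1) = 466.8 × 44.45 = 20.8 kΩ.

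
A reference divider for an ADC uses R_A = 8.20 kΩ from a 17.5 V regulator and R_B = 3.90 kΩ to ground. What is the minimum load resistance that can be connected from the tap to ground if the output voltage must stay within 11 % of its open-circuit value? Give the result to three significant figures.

Output resistance R_th = R_A‖R_B = (8.20 × 3.90)/12.10 = 2.643 kΩ.
The fractional drop is R_th/(R_th + R_L); requiring this ≤ 0.110 gives R_L ≥ R_th(1/0.110 − 1) = 2.643 × 8.091 = 21.4 kΩ.

R_L(min) ≈ 21.4 kΩ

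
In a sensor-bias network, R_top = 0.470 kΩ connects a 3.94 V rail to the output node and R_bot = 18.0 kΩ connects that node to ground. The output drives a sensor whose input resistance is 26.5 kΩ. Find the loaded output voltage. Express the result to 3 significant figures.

The load sits in parallel with R_bot: R_bot‖R_L = (18000 × 26500) / (18000 + 26500) = 10720 Ω.
V_out = 3.94 × 10720 / (470 + 10720) = 3.94 × 10720/11190 = 3.77 V.

V_out ≈ 3.77 V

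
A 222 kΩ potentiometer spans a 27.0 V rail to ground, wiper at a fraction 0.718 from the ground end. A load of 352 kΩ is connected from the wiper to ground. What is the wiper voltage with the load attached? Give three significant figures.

V ≈ 17.2 V

The wiper splits the pot into (1−α)R = 62.60 kΩ above and αR = 159.4 kΩ below.
Lower section ‖ load = 109.7 kΩ.
V_wiper = 27.0 × 109.7/(62.60 + 109.7) = 17.2 V.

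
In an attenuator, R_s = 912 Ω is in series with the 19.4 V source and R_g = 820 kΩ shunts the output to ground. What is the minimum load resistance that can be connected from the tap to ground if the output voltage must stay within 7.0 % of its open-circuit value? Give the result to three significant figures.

Output resistance R_th = R_s‖R_g = (912 × 820000)/820900 = 911.0 Ω.
The fractional drop is R_th/(R_th + R_L); requiring this ≤ 0.0700 gives R_L ≥ R_th(1/0.0700 − 1) = 911.0 × 13.29 = 12.1 kΩ.

R_L(min) ≈ 12.1 kΩ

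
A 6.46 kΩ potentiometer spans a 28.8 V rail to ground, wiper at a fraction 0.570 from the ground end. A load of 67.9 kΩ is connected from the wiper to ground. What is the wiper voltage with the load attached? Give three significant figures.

The wiper splits the pot into (1−α)R = 2.778 kΩ above and αR = 3.682 kΩ below.
Lower section ‖ load = 3.493 kΩ.
V_wiper = 28.8 × 3.493/(2.778 + 3.493) = 16.0 V.

V ≈ 16.0 V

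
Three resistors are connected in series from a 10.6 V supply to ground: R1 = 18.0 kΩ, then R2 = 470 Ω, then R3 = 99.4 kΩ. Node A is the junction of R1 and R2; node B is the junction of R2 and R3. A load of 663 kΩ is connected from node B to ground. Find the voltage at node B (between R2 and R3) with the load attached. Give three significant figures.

V ≈ 8.73 V

At node B, R3 is in parallel with the load: R3‖R_L = 86440 Ω.
Below node A the resistance is R2 + (R3‖R_L) = 86910 Ω, so V_A = 10.6 × 86910/104900 = 8.781 V.
Then V_B = V_A × (R3‖R_L)/(R2 + R3‖R_L) = 8.781 × 86440/86910 = 8.73 V.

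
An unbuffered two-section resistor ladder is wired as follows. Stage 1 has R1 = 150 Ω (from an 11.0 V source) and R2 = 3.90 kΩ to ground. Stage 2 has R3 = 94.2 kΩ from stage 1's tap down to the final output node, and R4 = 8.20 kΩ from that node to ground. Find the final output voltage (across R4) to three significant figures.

Stage 2 presents R3+R4 = 102400 Ω as a load on stage 1's tap.
Stage 1's lower leg becomes R2‖(R3+R4) = 3757 Ω, so V_mid = 11.0 × 3757/3907 = 10.58 V.
Stage 2 is itself unloaded: V_out = V_mid × R4/(R3+R4) = 10.58 × 8200/102400 = 0.847 V.

V_out ≈ 0.847 V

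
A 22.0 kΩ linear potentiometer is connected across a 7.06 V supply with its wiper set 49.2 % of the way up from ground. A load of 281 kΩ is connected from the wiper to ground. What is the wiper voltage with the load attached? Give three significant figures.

V ≈ 3.41 V

The wiper splits the pot into (1−α)R = 11.18 kΩ above and αR = 10.82 kΩ below.
Lower section ‖ load = 10.42 kΩ.
V_wiper = 7.06 × 10.42/(11.18 + 10.42) = 3.41 V.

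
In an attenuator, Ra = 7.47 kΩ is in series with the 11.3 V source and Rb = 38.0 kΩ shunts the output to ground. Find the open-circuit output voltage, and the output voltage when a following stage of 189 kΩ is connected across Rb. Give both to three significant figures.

Unloaded: 9.44 V; loaded: 9.14 V

Open-circuit: V = 11.3 × 38.0/(7.47 + 38.0) = 9.44 V.
With the load, Rb becomes Rb‖R_L = 31.64 kΩ, so V = 11.3 × 31.64/39.11 = 9.14 V.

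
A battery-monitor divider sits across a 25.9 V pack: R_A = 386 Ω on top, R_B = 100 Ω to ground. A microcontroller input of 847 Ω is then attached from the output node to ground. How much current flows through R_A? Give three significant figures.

I ≈ 54.5 mA

R_B‖R_L = 89.44 Ω, so the source sees R_A + R_B‖R_L = 475.4 Ω.
I = 25.9 V / 475.4 Ω = 54.5 mA.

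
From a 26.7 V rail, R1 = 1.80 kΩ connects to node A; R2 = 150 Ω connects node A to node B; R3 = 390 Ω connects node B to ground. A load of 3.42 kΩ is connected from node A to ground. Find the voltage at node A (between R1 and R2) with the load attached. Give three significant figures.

V ≈ 5.49 V

Below node A the series string R2+R3 = 540.0 Ω sits in parallel with the 3420 Ω load: 466.4 Ω.
V_A = 26.7 × 466.4/(1800 + 466.4) = 5.49 V.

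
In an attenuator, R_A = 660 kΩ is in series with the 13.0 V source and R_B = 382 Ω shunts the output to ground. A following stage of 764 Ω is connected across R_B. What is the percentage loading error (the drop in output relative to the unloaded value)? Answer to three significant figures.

Unloaded V = 13.0 × 382/660400 = 0.007520 V.
Loaded: R_B‖R_L = 254.7 Ω, giving V = 13.0 × 254.7/660300 = 0.005014 V.
Drop = (0.007520 − 0.005014) / 0.007520 = 33.3 %.

33.3 %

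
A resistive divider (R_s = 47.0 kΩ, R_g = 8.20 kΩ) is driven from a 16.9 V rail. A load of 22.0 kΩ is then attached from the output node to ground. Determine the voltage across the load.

V_out ≈ 1.91 V

The load sits in parallel with R_g: R_g‖R_L = (8.20 × 22.0) / (8.20 + 22.0) = 5.974 kΩ.
V_out = 16.9 × 5.974 / (47.0 + 5.974) = 16.9 × 5.974/52.97 = 1.91 V.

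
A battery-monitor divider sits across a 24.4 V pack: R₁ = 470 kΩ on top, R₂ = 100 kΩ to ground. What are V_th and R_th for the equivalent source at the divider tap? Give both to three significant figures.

V_th is the open-circuit tap voltage: 24.4 × 100/(470 + 100) = 4.28 V.
With the supply zeroed, R₁ and R₂ appear in parallel from the tap: R_th = R₁‖R₂ = (470 × 100)/570.0 = 82.5 kΩ.

V_th = 4.28 V, R_th = 82.5 kΩ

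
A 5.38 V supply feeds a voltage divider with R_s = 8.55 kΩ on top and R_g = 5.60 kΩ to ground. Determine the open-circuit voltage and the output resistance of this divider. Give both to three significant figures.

V_th is the open-circuit tap voltage: 5.38 × 5.60/(8.55 + 5.60) = 2.13 V.
With the supply zeroed, R_s and R_g appear in parallel from the tap: R_th = R_s‖R_g = (8.55 × 5.60)/14.15 = 3.38 kΩ.

V_th = 2.13 V, R_th = 3.38 kΩ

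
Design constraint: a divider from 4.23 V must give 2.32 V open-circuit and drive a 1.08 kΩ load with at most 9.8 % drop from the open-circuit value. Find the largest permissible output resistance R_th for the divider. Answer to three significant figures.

R_th ≤ 117 Ω

Loading drop = R_th/(R_th + R_L) ≤ 0.0980, so R_th ≤ R_L · ε/(1−ε) = 1.08 kΩ × 0.0980/0.9020 = 117 Ω.
(Any R1, R2 with R2/(R1+R2) = 0.548 and R1‖R2 ≤ 117 Ω will meet the spec.)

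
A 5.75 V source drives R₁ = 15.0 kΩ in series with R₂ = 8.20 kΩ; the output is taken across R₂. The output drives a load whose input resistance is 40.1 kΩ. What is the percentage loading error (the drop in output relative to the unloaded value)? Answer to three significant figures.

11.7 %

Unloaded V = 5.75 × 8.20/23.20 = 2.0323 V.
Loaded: R₂‖R_L = 6.808 kΩ, giving V = 5.75 × 6.808/21.81 = 1.7950 V.
Drop = (2.0323 − 1.7950) / 2.0323 = 11.7 %.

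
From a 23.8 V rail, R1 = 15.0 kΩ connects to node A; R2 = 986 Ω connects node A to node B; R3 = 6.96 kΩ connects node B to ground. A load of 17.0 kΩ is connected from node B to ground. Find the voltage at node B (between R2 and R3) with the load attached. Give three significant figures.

V ≈ 5.62 V

At node B, R3 is in parallel with the load: R3‖R_L = 4938 Ω.
Below node A the resistance is R2 + (R3‖R_L) = 5924 Ω, so V_A = 23.8 × 5924/20920 = 6.738 V.
Then V_B = V_A × (R3‖R_L)/(R2 + R3‖R_L) = 6.738 × 4938/5924 = 5.62 V.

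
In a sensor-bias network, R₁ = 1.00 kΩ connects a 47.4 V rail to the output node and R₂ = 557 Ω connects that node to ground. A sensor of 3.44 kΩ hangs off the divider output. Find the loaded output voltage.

V_out ≈ 15.4 V

The load sits in parallel with R₂: R₂‖R_L = (557 × 3440) / (557 + 3440) = 479.4 Ω.
V_out = 47.4 × 479.4 / (1000 + 479.4) = 47.4 × 479.4/1479 = 15.4 V.
(Unloaded it would have been 17.0 V.)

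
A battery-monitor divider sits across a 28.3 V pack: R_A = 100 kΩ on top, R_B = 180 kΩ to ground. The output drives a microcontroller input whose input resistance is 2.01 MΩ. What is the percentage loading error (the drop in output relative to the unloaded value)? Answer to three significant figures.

3.10 %

The divider's output (Thévenin) resistance is R_A‖R_B = 64.29 kΩ.
Fractional drop under load = R_th/(R_th + R_L) = 64.29 / (64.29 + 2010) = 0.03099.
So the output falls by 3.10 %.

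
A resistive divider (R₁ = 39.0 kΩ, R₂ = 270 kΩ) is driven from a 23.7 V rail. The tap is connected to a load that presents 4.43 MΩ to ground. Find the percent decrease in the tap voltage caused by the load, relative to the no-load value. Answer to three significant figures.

The divider's output (Thévenin) resistance is R₁‖R₂ = 34.08 kΩ.
Fractional drop under load = R_th/(R_th + R_L) = 34.08 / (34.08 + 4430) = 0.007634.
So the output falls by 0.763 %.

0.763 %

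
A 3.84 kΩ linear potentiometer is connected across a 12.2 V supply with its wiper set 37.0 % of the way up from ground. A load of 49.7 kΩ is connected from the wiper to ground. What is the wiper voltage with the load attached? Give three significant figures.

V ≈ 4.43 V

The wiper splits the pot into (1−α)R = 2.419 kΩ above and αR = 1.421 kΩ below.
Lower section ‖ load = 1.381 kΩ.
V_wiper = 12.2 × 1.381/(2.419 + 1.381) = 4.43 V.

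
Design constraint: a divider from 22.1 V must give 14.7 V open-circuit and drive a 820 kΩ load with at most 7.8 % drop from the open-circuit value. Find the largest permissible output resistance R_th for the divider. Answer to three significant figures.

Loading drop = R_th/(R_th + R_L) ≤ 0.0780, so R_th ≤ R_L · ε/(1−ε) = 820 kΩ × 0.0780/0.9220 = 69.4 kΩ.

R_th ≤ 69.4 kΩ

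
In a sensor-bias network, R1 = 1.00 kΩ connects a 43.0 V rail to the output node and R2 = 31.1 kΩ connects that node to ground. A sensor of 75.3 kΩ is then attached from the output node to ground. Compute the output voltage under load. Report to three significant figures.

V_out ≈ 41.1 V

The load sits in parallel with R2: R2‖R_L = (31.1 × 75.3) / (31.1 + 75.3) = 22.01 kΩ.
V_out = 43.0 × 22.01 / (1.00 + 22.01) = 43.0 × 22.01/23.01 = 41.1 V.
(Unloaded it would have been 41.7 V.)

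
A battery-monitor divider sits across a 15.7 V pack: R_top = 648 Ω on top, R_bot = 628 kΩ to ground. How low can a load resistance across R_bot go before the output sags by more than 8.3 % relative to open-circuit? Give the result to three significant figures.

R_L(min) ≈ 7.15 kΩ

Output resistance R_th = R_top‖R_bot = (648 × 628000)/628600 = 647.3 Ω.
The fractional drop is R_th/(R_th + R_L); requiring this ≤ 0.0830 gives R_L ≥ R_th(1/0.0830 − 1) = 647.3 × 11.05 = 7.15 kΩ.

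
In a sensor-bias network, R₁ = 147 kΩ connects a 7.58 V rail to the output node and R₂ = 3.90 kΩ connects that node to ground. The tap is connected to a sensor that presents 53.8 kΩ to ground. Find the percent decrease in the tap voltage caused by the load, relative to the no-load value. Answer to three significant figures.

The divider's output (Thévenin) resistance is R₁‖R₂ = 3.799 kΩ.
Fractional drop under load = R_th/(R_th + R_L) = 3.799 / (3.799 + 53.8) = 0.06596.
So the output falls by 6.60 %.

6.60 %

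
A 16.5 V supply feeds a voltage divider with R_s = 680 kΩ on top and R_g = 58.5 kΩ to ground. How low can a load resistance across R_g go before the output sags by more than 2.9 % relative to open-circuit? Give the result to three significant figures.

Output resistance R_th = R_s‖R_g = (680 × 58.5)/738.5 = 53.87 kΩ.
The fractional drop is R_th/(R_th + R_L); requiring this ≤ 0.0290 gives R_L ≥ R_th(1/0.0290 − 1) = 53.87 × 33.48 = 1.80 MΩ.

R_L(min) ≈ 1.80 MΩ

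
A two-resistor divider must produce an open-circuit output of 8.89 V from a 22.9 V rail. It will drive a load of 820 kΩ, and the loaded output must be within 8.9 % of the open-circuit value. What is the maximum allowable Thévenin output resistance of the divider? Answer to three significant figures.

R_th ≤ 80.1 kΩ

Loading drop = R_th/(R_th + R_L) ≤ 0.0890, so R_th ≤ R_L · ε/(1−ε) = 820 kΩ × 0.0890/0.9110 = 80.1 kΩ.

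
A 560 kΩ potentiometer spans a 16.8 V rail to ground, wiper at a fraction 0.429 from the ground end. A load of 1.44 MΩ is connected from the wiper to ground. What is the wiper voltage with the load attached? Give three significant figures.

The wiper splits the pot into (1−α)R = 319.8 kΩ above and αR = 240.2 kΩ below.
Lower section ‖ load = 205.9 kΩ.
V_wiper = 16.8 × 205.9/(319.8 + 205.9) = 6.58 V.

V ≈ 6.58 V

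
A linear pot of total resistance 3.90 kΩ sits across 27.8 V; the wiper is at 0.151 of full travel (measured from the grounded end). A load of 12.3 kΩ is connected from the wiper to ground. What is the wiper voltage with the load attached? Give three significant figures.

V ≈ 4.03 V

The wiper splits the pot into (1−α)R = 3311 Ω above and αR = 588.9 Ω below.
Lower section ‖ load = 562.0 Ω.
V_wiper = 27.8 × 562.0/(3311 + 562.0) = 4.03 V.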